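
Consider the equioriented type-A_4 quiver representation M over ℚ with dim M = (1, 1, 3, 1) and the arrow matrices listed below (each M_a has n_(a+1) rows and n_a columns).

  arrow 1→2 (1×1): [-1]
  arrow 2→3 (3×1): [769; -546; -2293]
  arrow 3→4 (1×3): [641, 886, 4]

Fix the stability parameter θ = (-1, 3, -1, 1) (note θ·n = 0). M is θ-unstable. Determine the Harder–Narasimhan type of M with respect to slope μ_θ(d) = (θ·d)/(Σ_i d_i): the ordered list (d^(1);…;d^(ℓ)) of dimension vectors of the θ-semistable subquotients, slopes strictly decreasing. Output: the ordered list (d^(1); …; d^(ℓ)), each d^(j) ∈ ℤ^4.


Via rank(M_{q-1}∘⋯∘M_p): M ≅ I[1,4], I[3,3]^2.
μ_θ-semistable layers: μ^(1)=1; μ^(2)=-1

((0, 1, 1, 1); (1, 0, 2, 0))


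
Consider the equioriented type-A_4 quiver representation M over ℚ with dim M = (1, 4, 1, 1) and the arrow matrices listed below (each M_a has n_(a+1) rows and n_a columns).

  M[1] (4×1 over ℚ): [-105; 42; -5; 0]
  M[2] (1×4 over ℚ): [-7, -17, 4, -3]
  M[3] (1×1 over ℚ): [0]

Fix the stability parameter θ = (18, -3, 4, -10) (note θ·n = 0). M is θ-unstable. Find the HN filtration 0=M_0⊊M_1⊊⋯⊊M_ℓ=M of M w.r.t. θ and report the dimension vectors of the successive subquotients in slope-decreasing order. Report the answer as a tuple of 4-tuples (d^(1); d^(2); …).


Interval decomposition of M: I[1,3], I[2,2]^3, I[4,4].
HN type (ℓ=3): μ^(1)=19/3; μ^(2)=-3; μ^(3)=-10

((1, 1, 1, 0); (0, 3, 0, 0); (0, 0, 0, 1))


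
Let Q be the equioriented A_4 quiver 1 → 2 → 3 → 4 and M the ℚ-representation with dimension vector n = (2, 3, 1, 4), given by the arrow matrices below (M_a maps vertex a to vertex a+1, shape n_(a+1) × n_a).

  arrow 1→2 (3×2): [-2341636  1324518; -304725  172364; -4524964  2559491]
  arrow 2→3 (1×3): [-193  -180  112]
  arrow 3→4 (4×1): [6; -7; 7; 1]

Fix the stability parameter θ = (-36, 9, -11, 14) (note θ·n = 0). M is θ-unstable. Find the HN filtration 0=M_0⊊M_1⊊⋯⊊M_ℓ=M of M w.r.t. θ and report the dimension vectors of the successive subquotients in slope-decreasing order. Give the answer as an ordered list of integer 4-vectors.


Barcode: M ≅ I[1,2], I[1,4], I[2,2], I[4,4]^3. HN layers by μ_θ (4 steps, strictly decreasing):
  μ^(1)=14; μ^(2)=9; μ^(3)=-1; μ^(4)=-36

((0, 0, 0, 4); (0, 2, 0, 0); (0, 1, 1, 0); (2, 0, 0, 0))


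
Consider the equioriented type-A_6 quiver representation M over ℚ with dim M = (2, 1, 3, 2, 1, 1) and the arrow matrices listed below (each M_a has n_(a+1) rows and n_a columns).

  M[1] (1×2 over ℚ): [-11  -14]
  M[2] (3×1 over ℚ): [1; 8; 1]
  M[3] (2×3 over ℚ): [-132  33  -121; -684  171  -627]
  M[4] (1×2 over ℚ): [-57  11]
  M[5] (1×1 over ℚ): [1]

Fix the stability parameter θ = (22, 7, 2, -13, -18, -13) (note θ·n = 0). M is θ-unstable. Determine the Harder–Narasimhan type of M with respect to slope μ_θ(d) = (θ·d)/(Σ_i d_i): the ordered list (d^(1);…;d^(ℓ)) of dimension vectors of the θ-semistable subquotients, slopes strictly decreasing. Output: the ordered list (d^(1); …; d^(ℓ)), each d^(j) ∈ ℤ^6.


Barcode: M ≅ I[1,1], I[1,4], I[3,3]^2, I[4,6]. HN layers by μ_θ (5 steps, strictly decreasing):
  μ^(1)=22; μ^(2)=9/2; μ^(3)=2; μ^(4)=-13; μ^(5)=-31/2

((1, 0, 0, 0, 0, 0); (1, 1, 1, 1, 0, 0); (0, 0, 2, 0, 0, 0); (0, 0, 0, 0, 0, 1); (0, 0, 0, 1, 1, 0))


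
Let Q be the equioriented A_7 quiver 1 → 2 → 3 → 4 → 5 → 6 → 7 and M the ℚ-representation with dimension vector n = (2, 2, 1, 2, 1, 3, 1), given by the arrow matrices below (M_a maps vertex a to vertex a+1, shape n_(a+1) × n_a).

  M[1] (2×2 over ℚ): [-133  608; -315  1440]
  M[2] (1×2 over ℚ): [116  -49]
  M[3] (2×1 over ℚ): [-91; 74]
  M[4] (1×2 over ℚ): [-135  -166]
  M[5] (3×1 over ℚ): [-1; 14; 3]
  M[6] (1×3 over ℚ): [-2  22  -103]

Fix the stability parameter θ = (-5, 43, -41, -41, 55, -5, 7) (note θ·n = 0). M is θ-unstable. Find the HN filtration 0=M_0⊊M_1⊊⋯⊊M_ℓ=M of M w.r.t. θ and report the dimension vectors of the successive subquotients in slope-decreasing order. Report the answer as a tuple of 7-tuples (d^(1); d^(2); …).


Via rank(M_{q-1}∘⋯∘M_p): M ≅ I[1,1], I[1,7], I[2,2], I[4,4], I[6,6]^2.
μ_θ-semistable layers: μ^(1)=43; μ^(2)=19; μ^(3)=-5; μ^(4)=-11; μ^(5)=-41

((0, 1, 0, 0, 0, 0, 0); (0, 0, 0, 0, 1, 1, 1); (1, 0, 0, 0, 0, 2, 0); (1, 1, 1, 1, 0, 0, 0); (0, 0, 0, 1, 0, 0, 0))


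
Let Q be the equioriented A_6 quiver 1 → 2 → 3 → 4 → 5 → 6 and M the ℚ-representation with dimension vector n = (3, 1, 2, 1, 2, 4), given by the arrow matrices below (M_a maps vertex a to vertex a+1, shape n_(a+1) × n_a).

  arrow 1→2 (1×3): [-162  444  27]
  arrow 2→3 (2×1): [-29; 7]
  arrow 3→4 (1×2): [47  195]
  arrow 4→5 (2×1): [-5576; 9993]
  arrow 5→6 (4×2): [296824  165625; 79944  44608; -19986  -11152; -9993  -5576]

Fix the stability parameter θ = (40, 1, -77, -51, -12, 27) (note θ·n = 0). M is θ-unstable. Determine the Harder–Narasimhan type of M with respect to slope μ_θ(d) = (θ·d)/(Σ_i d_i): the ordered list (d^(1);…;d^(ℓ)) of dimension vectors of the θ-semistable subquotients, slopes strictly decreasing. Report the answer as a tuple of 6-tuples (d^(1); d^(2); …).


Via rank(M_{q-1}∘⋯∘M_p): M ≅ I[1,1]^2, I[1,6], I[3,3], I[5,6], I[6,6]^2.
μ_θ-semistable layers: μ^(1)=40; μ^(2)=27; μ^(3)=-12; μ^(4)=-87/4; μ^(5)=-77

((2, 0, 0, 0, 0, 0); (0, 0, 0, 0, 0, 4); (0, 0, 0, 0, 2, 0); (1, 1, 1, 1, 0, 0); (0, 0, 1, 0, 0, 0))


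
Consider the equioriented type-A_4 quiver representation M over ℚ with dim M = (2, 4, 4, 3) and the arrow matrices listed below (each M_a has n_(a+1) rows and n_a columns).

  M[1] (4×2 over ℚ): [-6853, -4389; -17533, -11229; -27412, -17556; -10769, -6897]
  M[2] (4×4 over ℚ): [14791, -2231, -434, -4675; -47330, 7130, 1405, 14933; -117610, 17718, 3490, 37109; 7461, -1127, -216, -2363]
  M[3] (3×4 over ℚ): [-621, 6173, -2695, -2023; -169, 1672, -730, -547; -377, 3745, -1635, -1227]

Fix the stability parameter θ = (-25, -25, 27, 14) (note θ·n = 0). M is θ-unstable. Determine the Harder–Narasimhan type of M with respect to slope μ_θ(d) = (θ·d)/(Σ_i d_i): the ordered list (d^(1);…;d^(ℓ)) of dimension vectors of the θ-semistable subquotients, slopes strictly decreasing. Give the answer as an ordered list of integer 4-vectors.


Interval decomposition of M: I[1,1], I[1,3], I[2,3], I[2,4]^2, I[4,4].
HN type (ℓ=4): μ^(1)=27; μ^(2)=41/2; μ^(3)=14; μ^(4)=-25

((0, 0, 2, 0); (0, 0, 2, 2); (0, 0, 0, 1); (2, 4, 0, 0))


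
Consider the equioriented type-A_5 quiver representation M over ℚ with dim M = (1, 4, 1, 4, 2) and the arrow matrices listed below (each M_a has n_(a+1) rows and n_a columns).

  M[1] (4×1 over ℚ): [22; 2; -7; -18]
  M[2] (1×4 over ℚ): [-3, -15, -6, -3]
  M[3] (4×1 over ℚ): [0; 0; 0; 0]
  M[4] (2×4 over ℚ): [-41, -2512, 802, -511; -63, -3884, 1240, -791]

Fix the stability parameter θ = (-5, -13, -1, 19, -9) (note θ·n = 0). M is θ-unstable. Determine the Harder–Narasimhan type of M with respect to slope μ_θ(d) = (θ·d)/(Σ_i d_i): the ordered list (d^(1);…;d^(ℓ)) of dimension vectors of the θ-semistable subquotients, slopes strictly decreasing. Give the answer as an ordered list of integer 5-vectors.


Interval decomposition of M: I[1,2], I[2,2]^2, I[2,3], I[4,4]^2, I[4,5]^2.
HN type (ℓ=5): μ^(1)=19; μ^(2)=5; μ^(3)=-1; μ^(4)=-9; μ^(5)=-13

((0, 0, 0, 2, 0); (0, 0, 0, 2, 2); (0, 0, 1, 0, 0); (1, 1, 0, 0, 0); (0, 3, 0, 0, 0))


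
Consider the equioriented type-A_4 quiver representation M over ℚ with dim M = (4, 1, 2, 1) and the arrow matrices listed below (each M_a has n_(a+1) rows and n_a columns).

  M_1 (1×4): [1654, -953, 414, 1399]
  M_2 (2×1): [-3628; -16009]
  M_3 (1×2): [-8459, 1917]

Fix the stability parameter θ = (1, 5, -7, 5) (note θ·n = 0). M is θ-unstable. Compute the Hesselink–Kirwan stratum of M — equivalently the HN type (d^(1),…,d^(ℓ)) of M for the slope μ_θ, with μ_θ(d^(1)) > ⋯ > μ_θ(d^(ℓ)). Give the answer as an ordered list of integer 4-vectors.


Barcode: M ≅ I[1,1]^3, I[1,4], I[3,3]. HN layers by μ_θ (4 steps, strictly decreasing):
  μ^(1)=5; μ^(2)=1; μ^(3)=-1/3; μ^(4)=-7

((0, 0, 0, 1); (3, 0, 0, 0); (1, 1, 1, 0); (0, 0, 1, 0))


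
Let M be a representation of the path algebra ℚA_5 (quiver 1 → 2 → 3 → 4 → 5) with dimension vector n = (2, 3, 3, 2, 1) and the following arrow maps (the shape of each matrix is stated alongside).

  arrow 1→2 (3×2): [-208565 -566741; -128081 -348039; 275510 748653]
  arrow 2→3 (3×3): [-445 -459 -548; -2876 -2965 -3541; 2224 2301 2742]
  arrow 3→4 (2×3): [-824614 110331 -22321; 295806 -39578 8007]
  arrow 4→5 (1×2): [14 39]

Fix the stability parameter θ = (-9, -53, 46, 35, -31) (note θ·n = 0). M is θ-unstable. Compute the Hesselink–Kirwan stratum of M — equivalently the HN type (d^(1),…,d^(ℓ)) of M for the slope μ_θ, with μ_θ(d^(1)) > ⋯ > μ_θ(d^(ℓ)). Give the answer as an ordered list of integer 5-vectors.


Barcode: M ≅ I[1,4], I[1,5], I[2,3]. HN layers by μ_θ (5 steps, strictly decreasing):
  μ^(1)=46; μ^(2)=81/2; μ^(3)=50/3; μ^(4)=-31; μ^(5)=-53

((0, 0, 1, 0, 0); (0, 0, 1, 1, 0); (0, 0, 1, 1, 1); (2, 2, 0, 0, 0); (0, 1, 0, 0, 0))


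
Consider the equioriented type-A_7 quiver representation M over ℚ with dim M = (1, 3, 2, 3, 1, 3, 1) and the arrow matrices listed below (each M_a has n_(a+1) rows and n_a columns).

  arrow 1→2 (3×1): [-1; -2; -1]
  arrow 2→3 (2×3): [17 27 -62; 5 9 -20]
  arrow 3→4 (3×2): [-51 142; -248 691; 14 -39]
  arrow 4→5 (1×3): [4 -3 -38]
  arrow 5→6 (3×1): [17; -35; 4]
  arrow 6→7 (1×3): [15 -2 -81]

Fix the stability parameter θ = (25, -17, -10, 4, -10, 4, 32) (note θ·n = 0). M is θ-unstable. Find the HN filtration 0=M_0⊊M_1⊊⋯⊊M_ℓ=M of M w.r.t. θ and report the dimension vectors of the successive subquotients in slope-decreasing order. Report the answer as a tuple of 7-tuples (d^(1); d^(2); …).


Interval decomposition of M: I[1,7], I[2,2], I[2,4], I[4,4], I[6,6]^2.
HN type (ℓ=5): μ^(1)=32; μ^(2)=4; μ^(3)=-8/5; μ^(4)=-10; μ^(5)=-17

((0, 0, 0, 0, 0, 0, 1); (0, 0, 0, 2, 0, 3, 0); (1, 1, 1, 1, 1, 0, 0); (0, 0, 1, 0, 0, 0, 0); (0, 2, 0, 0, 0, 0, 0))


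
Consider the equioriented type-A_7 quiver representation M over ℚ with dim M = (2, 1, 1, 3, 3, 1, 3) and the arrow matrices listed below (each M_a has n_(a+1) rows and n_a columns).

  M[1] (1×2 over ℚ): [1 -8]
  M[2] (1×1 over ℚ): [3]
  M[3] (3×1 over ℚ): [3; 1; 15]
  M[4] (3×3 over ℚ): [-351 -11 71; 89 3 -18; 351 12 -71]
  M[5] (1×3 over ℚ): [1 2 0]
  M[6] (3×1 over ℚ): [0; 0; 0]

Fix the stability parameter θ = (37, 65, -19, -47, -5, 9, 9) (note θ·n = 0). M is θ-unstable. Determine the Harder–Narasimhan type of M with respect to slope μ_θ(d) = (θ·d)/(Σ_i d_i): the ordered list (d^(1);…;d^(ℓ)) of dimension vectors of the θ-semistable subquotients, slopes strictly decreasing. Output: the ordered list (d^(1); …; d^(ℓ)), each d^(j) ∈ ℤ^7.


Interval decomposition of M: I[1,1], I[1,6], I[4,5]^2, I[7,7]^3.
HN type (ℓ=5): μ^(1)=37; μ^(2)=9; μ^(3)=31/5; μ^(4)=-5; μ^(5)=-47

((1, 0, 0, 0, 0, 0, 0); (0, 0, 0, 0, 0, 1, 3); (1, 1, 1, 1, 1, 0, 0); (0, 0, 0, 0, 2, 0, 0); (0, 0, 0, 2, 0, 0, 0))


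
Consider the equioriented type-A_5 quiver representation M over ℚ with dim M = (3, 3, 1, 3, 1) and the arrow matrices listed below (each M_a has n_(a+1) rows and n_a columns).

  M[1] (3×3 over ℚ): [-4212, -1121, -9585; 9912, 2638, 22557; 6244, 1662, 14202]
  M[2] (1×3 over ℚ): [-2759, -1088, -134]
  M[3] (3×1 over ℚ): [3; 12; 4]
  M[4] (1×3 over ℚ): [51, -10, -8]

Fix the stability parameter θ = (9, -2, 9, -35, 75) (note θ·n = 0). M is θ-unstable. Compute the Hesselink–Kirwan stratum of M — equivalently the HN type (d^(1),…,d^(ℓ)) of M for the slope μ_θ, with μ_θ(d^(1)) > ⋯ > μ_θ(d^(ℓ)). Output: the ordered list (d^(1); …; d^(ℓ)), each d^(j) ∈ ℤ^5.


Interval decomposition of M: I[1,2]^2, I[1,5], I[4,4]^2.
HN type (ℓ=4): μ^(1)=75; μ^(2)=7/2; μ^(3)=-19/4; μ^(4)=-35

((0, 0, 0, 0, 1); (2, 2, 0, 0, 0); (1, 1, 1, 1, 0); (0, 0, 0, 2, 0))


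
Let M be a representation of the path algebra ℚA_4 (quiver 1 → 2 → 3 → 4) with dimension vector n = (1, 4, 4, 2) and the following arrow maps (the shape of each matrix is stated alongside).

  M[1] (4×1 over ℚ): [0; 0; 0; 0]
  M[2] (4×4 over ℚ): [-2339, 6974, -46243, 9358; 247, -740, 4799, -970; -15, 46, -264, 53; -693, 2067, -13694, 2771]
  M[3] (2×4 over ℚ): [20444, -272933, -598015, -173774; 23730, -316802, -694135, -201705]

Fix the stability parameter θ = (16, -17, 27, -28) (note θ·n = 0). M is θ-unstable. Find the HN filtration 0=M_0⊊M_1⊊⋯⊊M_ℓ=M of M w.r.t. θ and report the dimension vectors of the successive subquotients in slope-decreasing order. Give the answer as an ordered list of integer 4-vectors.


Barcode: M ≅ I[1,1], I[2,2], I[2,3], I[2,4]^2, I[3,3]. HN layers by μ_θ (4 steps, strictly decreasing):
  μ^(1)=27; μ^(2)=16; μ^(3)=-1/2; μ^(4)=-17

((0, 0, 2, 0); (1, 0, 0, 0); (0, 0, 2, 2); (0, 4, 0, 0))


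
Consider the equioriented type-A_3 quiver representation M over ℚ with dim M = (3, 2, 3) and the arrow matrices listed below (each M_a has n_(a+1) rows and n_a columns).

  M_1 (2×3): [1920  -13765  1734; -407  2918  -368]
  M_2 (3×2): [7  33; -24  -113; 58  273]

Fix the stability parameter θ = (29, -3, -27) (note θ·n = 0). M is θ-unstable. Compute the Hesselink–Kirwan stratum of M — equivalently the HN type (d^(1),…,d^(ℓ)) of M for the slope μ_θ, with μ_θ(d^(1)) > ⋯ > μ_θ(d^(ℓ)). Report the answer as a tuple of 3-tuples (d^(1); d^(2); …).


Barcode: M ≅ I[1,1], I[1,3]^2, I[3,3]. HN layers by μ_θ (3 steps, strictly decreasing):
  μ^(1)=29; μ^(2)=-1/3; μ^(3)=-27

((1, 0, 0); (2, 2, 2); (0, 0, 1))


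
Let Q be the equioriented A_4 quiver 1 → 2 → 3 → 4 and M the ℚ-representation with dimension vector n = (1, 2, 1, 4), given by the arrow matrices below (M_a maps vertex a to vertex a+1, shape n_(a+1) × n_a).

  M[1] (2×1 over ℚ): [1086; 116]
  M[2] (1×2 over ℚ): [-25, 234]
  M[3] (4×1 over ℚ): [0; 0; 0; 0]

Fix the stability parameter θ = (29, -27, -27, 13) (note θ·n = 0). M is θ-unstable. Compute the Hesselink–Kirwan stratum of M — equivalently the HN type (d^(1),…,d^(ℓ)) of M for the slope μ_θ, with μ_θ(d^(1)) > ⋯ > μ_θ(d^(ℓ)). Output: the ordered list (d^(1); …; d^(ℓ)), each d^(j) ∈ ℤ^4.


Barcode: M ≅ I[1,3], I[2,2], I[4,4]^4. HN layers by μ_θ (3 steps, strictly decreasing):
  μ^(1)=13; μ^(2)=-25/3; μ^(3)=-27

((0, 0, 0, 4); (1, 1, 1, 0); (0, 1, 0, 0))


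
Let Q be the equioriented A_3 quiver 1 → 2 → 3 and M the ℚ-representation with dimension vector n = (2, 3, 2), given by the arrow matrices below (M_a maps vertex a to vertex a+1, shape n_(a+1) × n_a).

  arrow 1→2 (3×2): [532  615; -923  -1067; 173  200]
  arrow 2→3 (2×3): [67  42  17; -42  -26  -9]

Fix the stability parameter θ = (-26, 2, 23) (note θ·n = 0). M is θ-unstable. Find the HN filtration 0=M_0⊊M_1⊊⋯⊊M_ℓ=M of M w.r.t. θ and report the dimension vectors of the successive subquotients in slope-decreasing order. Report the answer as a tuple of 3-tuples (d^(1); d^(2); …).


Interval decomposition of M: I[1,3]^2, I[2,2].
HN type (ℓ=3): μ^(1)=23; μ^(2)=2; μ^(3)=-26

((0, 0, 2); (0, 3, 0); (2, 0, 0))


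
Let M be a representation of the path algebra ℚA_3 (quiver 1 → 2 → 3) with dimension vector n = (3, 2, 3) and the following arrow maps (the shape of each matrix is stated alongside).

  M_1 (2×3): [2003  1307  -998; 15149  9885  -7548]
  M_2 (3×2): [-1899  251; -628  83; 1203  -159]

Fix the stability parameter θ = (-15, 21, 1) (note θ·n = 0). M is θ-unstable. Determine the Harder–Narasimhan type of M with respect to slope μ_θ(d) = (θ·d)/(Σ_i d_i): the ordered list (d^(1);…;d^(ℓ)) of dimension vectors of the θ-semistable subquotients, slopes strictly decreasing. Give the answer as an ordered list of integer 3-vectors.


Interval decomposition of M: I[1,1], I[1,3]^2, I[3,3].
HN type (ℓ=3): μ^(1)=11; μ^(2)=1; μ^(3)=-15

((0, 2, 2); (0, 0, 1); (3, 0, 0))


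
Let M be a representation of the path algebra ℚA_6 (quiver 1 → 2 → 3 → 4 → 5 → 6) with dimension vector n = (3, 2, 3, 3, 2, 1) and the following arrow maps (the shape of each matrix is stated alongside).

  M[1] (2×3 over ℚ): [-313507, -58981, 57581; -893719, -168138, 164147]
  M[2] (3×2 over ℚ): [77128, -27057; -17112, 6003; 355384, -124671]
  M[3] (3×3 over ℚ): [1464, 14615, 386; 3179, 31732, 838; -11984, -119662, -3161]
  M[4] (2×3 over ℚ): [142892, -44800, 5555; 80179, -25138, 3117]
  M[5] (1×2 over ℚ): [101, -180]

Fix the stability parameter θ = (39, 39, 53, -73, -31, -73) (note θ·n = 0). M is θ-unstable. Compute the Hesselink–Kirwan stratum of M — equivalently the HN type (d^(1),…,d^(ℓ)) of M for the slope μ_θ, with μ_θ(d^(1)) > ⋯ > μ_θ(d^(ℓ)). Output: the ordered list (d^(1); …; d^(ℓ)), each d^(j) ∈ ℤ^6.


Interval decomposition of M: I[1,1], I[1,2], I[1,6], I[3,4], I[3,5].
HN type (ℓ=4): μ^(1)=39; μ^(2)=-23/3; μ^(3)=-10; μ^(4)=-17

((2, 1, 0, 0, 0, 0); (1, 1, 1, 1, 1, 1); (0, 0, 1, 1, 0, 0); (0, 0, 1, 1, 1, 0))


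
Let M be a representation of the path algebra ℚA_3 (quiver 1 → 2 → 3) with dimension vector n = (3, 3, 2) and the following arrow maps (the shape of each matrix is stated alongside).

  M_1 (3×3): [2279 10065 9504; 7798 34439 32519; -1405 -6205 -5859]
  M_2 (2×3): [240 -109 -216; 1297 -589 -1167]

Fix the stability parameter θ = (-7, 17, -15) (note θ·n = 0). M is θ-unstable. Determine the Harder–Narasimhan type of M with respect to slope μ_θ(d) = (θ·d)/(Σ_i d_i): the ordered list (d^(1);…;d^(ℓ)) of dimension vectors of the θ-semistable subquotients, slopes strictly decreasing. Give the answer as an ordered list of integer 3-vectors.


Via rank(M_{q-1}∘⋯∘M_p): M ≅ I[1,2], I[1,3]^2.
μ_θ-semistable layers: μ^(1)=17; μ^(2)=1; μ^(3)=-7

((0, 1, 0); (0, 2, 2); (3, 0, 0))


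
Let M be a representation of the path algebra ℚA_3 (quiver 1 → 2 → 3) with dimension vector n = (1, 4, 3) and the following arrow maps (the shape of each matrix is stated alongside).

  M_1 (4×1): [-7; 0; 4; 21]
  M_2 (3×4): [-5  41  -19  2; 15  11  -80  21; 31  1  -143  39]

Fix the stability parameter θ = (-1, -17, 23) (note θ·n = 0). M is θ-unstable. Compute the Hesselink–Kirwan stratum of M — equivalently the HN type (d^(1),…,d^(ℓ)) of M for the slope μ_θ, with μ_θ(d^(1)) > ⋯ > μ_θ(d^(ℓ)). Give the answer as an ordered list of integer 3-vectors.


Interval decomposition of M: I[1,3], I[2,2], I[2,3]^2.
HN type (ℓ=3): μ^(1)=23; μ^(2)=-9; μ^(3)=-17

((0, 0, 3); (1, 1, 0); (0, 3, 0))


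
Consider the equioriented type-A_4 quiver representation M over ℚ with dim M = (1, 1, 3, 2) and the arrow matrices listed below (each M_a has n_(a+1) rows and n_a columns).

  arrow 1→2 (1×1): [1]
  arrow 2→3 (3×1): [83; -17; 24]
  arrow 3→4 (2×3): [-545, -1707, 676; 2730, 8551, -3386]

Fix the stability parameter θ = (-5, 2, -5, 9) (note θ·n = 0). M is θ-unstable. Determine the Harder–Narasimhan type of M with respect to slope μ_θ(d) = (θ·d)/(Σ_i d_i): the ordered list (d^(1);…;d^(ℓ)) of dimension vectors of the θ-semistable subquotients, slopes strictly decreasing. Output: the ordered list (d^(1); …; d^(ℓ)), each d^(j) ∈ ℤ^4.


Via rank(M_{q-1}∘⋯∘M_p): M ≅ I[1,4], I[3,3], I[3,4].
μ_θ-semistable layers: μ^(1)=9; μ^(2)=-3/2; μ^(3)=-5

((0, 0, 0, 2); (0, 1, 1, 0); (1, 0, 2, 0))


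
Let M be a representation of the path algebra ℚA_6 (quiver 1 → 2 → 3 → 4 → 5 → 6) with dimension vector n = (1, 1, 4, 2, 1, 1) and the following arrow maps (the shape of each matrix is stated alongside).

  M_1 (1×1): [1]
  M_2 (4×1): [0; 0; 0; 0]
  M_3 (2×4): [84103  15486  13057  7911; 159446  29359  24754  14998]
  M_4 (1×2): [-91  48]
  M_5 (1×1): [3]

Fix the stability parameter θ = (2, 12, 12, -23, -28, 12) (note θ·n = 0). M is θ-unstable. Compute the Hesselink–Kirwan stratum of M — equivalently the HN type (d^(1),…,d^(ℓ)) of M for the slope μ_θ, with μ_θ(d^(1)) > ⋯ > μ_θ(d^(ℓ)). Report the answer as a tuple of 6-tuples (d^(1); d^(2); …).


Interval decomposition of M: I[1,2], I[3,3]^2, I[3,4], I[3,6].
HN type (ℓ=4): μ^(1)=12; μ^(2)=2; μ^(3)=-11/2; μ^(4)=-13

((0, 1, 2, 0, 0, 1); (1, 0, 0, 0, 0, 0); (0, 0, 1, 1, 0, 0); (0, 0, 1, 1, 1, 0))


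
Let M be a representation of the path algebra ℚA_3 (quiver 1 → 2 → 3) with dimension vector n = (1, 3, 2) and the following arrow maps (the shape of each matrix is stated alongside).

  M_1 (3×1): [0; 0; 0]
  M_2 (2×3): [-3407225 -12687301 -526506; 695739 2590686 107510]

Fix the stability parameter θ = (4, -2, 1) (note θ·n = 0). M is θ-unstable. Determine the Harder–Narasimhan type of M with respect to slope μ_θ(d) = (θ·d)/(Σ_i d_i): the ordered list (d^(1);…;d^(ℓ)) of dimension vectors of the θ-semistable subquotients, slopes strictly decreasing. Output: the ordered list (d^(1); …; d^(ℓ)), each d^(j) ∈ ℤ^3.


Barcode: M ≅ I[1,1], I[2,2], I[2,3]^2. HN layers by μ_θ (3 steps, strictly decreasing):
  μ^(1)=4; μ^(2)=1; μ^(3)=-2

((1, 0, 0); (0, 0, 2); (0, 3, 0))


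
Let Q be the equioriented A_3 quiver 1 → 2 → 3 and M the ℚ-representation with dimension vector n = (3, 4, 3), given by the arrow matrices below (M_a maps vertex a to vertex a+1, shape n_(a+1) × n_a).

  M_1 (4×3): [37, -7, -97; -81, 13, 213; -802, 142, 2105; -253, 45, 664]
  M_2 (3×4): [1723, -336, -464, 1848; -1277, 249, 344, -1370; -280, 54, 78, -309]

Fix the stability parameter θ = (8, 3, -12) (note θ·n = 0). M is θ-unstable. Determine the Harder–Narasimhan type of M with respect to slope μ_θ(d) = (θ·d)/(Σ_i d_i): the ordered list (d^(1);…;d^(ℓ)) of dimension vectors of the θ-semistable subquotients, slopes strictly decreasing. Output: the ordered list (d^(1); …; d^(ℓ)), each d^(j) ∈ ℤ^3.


Barcode: M ≅ I[1,3]^3, I[2,2]. HN layers by μ_θ (2 steps, strictly decreasing):
  μ^(1)=3; μ^(2)=-1/3

((0, 1, 0); (3, 3, 3))


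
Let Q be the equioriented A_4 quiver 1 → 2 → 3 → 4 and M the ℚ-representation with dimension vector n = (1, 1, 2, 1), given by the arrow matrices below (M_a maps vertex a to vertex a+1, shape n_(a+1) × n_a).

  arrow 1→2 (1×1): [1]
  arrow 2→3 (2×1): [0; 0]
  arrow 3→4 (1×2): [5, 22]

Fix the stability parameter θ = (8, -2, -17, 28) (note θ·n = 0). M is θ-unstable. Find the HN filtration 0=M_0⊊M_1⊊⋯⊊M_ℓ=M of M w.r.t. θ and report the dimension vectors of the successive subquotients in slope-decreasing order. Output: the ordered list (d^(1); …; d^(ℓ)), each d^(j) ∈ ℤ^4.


Interval decomposition of M: I[1,2], I[3,3], I[3,4].
HN type (ℓ=3): μ^(1)=28; μ^(2)=3; μ^(3)=-17

((0, 0, 0, 1); (1, 1, 0, 0); (0, 0, 2, 0))


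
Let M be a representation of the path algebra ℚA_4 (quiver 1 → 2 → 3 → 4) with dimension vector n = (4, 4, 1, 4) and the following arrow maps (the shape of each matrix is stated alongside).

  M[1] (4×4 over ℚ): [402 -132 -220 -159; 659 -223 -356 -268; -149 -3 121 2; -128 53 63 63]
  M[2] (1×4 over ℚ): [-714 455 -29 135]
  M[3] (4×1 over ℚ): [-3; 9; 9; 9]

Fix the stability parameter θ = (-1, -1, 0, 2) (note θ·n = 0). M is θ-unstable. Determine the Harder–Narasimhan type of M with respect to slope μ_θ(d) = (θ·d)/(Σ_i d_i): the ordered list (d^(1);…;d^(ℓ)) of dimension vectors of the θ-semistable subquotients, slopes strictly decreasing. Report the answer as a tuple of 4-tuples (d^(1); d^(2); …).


Interval decomposition of M: I[1,2]^3, I[1,4], I[4,4]^3.
HN type (ℓ=3): μ^(1)=2; μ^(2)=0; μ^(3)=-1

((0, 0, 0, 4); (0, 0, 1, 0); (4, 4, 0, 0))


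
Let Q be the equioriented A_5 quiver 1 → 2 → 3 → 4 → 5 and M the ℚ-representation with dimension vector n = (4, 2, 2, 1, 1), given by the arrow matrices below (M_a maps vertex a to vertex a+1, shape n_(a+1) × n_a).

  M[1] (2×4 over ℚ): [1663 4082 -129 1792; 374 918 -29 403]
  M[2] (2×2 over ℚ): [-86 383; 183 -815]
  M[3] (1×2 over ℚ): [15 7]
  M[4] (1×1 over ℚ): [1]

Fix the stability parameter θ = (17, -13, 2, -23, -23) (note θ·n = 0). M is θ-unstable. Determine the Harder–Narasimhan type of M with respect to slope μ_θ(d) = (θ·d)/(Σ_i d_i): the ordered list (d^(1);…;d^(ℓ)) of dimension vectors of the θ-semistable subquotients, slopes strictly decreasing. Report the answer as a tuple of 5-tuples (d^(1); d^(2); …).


Interval decomposition of M: I[1,1]^2, I[1,3], I[1,5].
HN type (ℓ=3): μ^(1)=17; μ^(2)=2; μ^(3)=-8

((2, 0, 0, 0, 0); (1, 1, 1, 0, 0); (1, 1, 1, 1, 1))


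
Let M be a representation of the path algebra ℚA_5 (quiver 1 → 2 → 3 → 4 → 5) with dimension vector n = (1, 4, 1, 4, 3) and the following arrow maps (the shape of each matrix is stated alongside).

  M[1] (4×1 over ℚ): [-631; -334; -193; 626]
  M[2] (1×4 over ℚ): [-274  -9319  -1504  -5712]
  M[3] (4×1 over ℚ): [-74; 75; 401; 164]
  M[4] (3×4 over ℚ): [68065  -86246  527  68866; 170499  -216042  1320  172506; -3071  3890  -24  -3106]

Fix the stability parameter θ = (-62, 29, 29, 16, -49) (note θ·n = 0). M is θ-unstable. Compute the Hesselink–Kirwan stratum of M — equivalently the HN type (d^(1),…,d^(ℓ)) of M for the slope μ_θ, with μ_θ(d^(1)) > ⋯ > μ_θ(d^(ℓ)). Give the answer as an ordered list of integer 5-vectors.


Interval decomposition of M: I[1,2], I[2,2]^2, I[2,5], I[4,4]^2, I[4,5], I[5,5].
HN type (ℓ=6): μ^(1)=29; μ^(2)=16; μ^(3)=25/4; μ^(4)=-33/2; μ^(5)=-49; μ^(6)=-62

((0, 3, 0, 0, 0); (0, 0, 0, 2, 0); (0, 1, 1, 1, 1); (0, 0, 0, 1, 1); (0, 0, 0, 0, 1); (1, 0, 0, 0, 0))


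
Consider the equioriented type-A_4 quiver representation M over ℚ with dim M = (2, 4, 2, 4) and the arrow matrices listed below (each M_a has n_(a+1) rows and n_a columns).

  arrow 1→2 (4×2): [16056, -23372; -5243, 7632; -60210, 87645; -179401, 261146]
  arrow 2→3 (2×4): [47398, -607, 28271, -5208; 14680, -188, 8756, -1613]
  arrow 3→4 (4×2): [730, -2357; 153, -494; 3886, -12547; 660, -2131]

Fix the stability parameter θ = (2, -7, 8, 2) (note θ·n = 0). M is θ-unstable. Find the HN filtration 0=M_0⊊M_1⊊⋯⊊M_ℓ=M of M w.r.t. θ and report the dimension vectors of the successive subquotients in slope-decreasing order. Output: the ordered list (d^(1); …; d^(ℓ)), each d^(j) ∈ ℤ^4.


Interval decomposition of M: I[1,4]^2, I[2,2]^2, I[4,4]^2.
HN type (ℓ=4): μ^(1)=5; μ^(2)=2; μ^(3)=-5/2; μ^(4)=-7

((0, 0, 2, 2); (0, 0, 0, 2); (2, 2, 0, 0); (0, 2, 0, 0))


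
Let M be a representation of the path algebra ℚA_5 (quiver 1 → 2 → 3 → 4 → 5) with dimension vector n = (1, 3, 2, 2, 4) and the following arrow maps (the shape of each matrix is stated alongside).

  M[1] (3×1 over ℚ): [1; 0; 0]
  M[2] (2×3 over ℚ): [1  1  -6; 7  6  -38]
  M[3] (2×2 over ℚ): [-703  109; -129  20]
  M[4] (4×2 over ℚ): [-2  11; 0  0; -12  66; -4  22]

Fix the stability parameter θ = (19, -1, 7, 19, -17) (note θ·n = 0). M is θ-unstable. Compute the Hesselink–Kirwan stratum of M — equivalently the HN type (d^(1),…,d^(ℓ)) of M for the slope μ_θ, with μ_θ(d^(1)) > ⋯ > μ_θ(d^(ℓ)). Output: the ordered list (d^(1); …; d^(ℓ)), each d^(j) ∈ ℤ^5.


Barcode: M ≅ I[1,5], I[2,2], I[2,4], I[5,5]^3. HN layers by μ_θ (5 steps, strictly decreasing):
  μ^(1)=19; μ^(2)=7; μ^(3)=27/5; μ^(4)=-1; μ^(5)=-17

((0, 0, 0, 1, 0); (0, 0, 1, 0, 0); (1, 1, 1, 1, 1); (0, 2, 0, 0, 0); (0, 0, 0, 0, 3))


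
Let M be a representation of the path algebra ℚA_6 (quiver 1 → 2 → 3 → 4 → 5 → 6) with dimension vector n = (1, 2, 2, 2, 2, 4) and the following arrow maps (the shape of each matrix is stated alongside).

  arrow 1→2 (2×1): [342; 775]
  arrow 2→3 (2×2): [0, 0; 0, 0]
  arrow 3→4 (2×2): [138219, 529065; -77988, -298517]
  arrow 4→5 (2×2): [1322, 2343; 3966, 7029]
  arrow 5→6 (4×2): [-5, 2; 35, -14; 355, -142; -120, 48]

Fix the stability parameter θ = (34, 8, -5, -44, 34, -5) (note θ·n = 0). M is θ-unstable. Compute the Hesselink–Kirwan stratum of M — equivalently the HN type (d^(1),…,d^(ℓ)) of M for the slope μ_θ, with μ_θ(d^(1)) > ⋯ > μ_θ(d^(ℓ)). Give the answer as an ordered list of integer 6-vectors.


Barcode: M ≅ I[1,2], I[2,2], I[3,4], I[3,6], I[5,5], I[6,6]^3. HN layers by μ_θ (6 steps, strictly decreasing):
  μ^(1)=34; μ^(2)=21; μ^(3)=29/2; μ^(4)=8; μ^(5)=-5; μ^(6)=-49/2

((0, 0, 0, 0, 1, 0); (1, 1, 0, 0, 0, 0); (0, 0, 0, 0, 1, 1); (0, 1, 0, 0, 0, 0); (0, 0, 0, 0, 0, 3); (0, 0, 2, 2, 0, 0))


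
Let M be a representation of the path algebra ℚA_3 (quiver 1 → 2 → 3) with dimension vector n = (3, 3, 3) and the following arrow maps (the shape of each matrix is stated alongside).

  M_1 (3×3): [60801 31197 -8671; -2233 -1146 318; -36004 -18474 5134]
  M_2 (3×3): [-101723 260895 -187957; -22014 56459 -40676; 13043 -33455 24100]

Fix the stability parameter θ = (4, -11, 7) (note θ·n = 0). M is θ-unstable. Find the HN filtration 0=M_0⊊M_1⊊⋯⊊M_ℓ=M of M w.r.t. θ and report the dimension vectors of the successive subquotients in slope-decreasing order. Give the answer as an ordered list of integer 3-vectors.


Interval decomposition of M: I[1,1], I[1,3]^2, I[2,3].
HN type (ℓ=4): μ^(1)=7; μ^(2)=4; μ^(3)=-7/2; μ^(4)=-11

((0, 0, 3); (1, 0, 0); (2, 2, 0); (0, 1, 0))


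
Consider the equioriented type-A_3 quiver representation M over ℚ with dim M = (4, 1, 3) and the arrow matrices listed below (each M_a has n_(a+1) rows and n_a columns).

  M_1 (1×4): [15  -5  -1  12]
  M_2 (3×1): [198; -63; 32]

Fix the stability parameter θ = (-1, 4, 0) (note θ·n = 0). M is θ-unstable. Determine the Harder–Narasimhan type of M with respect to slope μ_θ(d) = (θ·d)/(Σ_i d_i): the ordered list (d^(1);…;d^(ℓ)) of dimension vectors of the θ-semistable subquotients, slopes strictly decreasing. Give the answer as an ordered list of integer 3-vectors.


Barcode: M ≅ I[1,1]^3, I[1,3], I[3,3]^2. HN layers by μ_θ (3 steps, strictly decreasing):
  μ^(1)=2; μ^(2)=0; μ^(3)=-1

((0, 1, 1); (0, 0, 2); (4, 0, 0))


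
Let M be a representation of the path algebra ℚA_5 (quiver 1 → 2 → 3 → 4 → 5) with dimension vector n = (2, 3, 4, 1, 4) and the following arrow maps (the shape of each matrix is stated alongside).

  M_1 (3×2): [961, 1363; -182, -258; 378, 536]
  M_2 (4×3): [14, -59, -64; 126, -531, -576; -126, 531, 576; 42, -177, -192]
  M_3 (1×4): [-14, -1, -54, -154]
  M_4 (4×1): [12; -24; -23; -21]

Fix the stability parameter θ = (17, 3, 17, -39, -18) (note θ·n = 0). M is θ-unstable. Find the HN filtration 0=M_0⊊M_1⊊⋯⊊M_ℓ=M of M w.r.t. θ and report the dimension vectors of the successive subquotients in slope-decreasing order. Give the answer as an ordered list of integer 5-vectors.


Via rank(M_{q-1}∘⋯∘M_p): M ≅ I[1,2]^2, I[2,5], I[3,3]^3, I[5,5]^3.
μ_θ-semistable layers: μ^(1)=17; μ^(2)=10; μ^(3)=-37/4; μ^(4)=-18

((0, 0, 3, 0, 0); (2, 2, 0, 0, 0); (0, 1, 1, 1, 1); (0, 0, 0, 0, 3))


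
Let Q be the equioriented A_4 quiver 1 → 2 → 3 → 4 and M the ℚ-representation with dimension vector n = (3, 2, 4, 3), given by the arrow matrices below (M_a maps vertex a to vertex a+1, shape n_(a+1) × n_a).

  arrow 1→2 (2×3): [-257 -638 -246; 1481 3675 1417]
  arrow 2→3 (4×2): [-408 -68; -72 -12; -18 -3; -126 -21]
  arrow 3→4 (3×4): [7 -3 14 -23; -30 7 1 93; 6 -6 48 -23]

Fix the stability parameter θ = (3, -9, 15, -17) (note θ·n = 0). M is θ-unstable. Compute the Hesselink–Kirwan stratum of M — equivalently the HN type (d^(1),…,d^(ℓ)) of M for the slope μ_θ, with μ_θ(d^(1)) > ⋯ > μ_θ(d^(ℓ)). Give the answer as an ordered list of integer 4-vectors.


Interval decomposition of M: I[1,1], I[1,2], I[1,4], I[3,3], I[3,4]^2.
HN type (ℓ=4): μ^(1)=15; μ^(2)=3; μ^(3)=-1; μ^(4)=-3

((0, 0, 1, 0); (1, 0, 0, 0); (0, 0, 3, 3); (2, 2, 0, 0))


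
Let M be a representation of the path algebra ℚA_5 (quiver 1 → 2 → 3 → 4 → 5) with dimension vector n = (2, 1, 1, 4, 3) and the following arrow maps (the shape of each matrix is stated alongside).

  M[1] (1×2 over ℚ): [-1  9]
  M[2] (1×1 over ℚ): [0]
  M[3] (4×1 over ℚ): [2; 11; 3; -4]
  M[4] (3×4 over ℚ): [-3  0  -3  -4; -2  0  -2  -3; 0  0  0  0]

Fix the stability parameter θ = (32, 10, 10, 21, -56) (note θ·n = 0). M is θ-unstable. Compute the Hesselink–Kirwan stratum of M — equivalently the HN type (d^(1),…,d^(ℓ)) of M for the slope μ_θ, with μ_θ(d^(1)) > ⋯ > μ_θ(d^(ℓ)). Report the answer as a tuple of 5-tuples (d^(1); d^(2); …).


Barcode: M ≅ I[1,1], I[1,2], I[3,5], I[4,4]^2, I[4,5], I[5,5]. HN layers by μ_θ (5 steps, strictly decreasing):
  μ^(1)=32; μ^(2)=21; μ^(3)=-25/3; μ^(4)=-35/2; μ^(5)=-56

((1, 0, 0, 0, 0); (1, 1, 0, 2, 0); (0, 0, 1, 1, 1); (0, 0, 0, 1, 1); (0, 0, 0, 0, 1))


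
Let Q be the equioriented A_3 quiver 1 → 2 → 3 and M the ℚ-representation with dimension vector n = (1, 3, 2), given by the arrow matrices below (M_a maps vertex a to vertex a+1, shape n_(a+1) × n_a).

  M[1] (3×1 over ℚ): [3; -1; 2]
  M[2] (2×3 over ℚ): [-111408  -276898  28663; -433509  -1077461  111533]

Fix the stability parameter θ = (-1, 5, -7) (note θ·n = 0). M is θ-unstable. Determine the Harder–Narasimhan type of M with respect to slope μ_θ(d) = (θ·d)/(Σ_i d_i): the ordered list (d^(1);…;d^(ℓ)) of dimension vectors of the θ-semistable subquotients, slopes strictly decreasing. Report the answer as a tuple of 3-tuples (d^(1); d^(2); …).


Barcode: M ≅ I[1,2], I[2,3]^2. HN layers by μ_θ (2 steps, strictly decreasing):
  μ^(1)=5; μ^(2)=-1

((0, 1, 0); (1, 2, 2))


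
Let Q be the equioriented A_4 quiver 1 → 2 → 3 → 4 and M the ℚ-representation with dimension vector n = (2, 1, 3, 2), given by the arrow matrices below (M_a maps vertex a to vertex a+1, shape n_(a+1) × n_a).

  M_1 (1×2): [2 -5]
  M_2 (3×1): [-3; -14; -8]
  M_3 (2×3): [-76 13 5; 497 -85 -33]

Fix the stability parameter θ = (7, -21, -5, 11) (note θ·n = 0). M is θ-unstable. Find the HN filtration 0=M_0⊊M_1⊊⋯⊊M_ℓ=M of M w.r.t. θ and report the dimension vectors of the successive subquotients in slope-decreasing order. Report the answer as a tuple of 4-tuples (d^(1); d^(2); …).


Barcode: M ≅ I[1,1], I[1,4], I[3,3], I[3,4]. HN layers by μ_θ (4 steps, strictly decreasing):
  μ^(1)=11; μ^(2)=7; μ^(3)=-5; μ^(4)=-7

((0, 0, 0, 2); (1, 0, 0, 0); (0, 0, 3, 0); (1, 1, 0, 0))


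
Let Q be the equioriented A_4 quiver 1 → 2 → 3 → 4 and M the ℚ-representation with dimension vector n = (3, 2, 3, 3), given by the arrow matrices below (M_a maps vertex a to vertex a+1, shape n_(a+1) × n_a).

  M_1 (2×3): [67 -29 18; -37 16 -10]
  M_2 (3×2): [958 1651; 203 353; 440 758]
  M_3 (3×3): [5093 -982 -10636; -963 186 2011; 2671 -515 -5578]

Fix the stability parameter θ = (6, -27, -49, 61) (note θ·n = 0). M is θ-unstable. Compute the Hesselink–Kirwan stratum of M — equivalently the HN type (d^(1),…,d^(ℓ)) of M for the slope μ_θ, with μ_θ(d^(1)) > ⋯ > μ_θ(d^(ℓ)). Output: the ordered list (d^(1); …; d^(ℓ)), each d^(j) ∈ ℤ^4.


Interval decomposition of M: I[1,1], I[1,4]^2, I[3,4].
HN type (ℓ=4): μ^(1)=61; μ^(2)=6; μ^(3)=-70/3; μ^(4)=-49

((0, 0, 0, 3); (1, 0, 0, 0); (2, 2, 2, 0); (0, 0, 1, 0))


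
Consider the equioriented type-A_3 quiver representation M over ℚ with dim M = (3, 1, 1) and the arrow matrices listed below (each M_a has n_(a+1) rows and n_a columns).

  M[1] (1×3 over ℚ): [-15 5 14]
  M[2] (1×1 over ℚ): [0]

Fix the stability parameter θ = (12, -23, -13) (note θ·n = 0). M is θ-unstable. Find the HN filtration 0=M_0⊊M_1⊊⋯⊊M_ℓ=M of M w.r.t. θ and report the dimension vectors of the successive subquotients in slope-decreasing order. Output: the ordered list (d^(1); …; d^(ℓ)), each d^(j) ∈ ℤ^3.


Interval decomposition of M: I[1,1]^2, I[1,2], I[3,3].
HN type (ℓ=3): μ^(1)=12; μ^(2)=-11/2; μ^(3)=-13

((2, 0, 0); (1, 1, 0); (0, 0, 1))


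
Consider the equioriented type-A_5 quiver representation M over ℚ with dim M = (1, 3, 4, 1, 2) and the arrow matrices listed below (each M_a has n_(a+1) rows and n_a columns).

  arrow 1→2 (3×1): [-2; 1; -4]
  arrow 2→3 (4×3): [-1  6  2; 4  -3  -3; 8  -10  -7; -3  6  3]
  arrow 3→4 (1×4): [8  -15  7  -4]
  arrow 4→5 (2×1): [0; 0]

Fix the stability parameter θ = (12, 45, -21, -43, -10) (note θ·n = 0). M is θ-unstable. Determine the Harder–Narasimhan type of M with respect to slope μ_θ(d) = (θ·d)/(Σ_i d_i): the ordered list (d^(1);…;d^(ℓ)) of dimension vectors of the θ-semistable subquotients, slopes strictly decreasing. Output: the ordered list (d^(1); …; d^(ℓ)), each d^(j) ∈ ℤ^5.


Via rank(M_{q-1}∘⋯∘M_p): M ≅ I[1,4], I[2,3]^2, I[3,3], I[5,5]^2.
μ_θ-semistable layers: μ^(1)=12; μ^(2)=-7/4; μ^(3)=-10; μ^(4)=-21

((0, 2, 2, 0, 0); (1, 1, 1, 1, 0); (0, 0, 0, 0, 2); (0, 0, 1, 0, 0))


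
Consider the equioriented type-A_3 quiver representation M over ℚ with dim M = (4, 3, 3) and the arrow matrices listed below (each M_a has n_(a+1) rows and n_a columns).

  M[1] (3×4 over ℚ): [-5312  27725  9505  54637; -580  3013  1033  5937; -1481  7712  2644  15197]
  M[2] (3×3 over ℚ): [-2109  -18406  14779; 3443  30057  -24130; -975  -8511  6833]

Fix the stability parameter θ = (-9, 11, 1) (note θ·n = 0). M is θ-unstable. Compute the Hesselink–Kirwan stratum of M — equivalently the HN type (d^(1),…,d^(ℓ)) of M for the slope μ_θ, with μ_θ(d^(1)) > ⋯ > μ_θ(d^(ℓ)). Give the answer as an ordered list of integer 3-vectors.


Interval decomposition of M: I[1,1], I[1,3]^3.
HN type (ℓ=2): μ^(1)=6; μ^(2)=-9

((0, 3, 3); (4, 0, 0))


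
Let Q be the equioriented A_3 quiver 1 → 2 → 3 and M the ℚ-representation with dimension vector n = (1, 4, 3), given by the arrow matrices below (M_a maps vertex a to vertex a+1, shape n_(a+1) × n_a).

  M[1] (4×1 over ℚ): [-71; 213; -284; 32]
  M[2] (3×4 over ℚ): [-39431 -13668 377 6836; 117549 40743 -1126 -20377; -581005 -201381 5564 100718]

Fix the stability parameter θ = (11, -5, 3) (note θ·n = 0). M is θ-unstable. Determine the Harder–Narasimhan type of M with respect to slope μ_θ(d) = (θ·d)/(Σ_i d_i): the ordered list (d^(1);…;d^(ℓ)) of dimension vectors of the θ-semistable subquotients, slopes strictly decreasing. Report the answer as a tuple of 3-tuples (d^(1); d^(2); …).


Via rank(M_{q-1}∘⋯∘M_p): M ≅ I[1,3], I[2,2], I[2,3]^2.
μ_θ-semistable layers: μ^(1)=3; μ^(2)=-5

((1, 1, 3); (0, 3, 0))


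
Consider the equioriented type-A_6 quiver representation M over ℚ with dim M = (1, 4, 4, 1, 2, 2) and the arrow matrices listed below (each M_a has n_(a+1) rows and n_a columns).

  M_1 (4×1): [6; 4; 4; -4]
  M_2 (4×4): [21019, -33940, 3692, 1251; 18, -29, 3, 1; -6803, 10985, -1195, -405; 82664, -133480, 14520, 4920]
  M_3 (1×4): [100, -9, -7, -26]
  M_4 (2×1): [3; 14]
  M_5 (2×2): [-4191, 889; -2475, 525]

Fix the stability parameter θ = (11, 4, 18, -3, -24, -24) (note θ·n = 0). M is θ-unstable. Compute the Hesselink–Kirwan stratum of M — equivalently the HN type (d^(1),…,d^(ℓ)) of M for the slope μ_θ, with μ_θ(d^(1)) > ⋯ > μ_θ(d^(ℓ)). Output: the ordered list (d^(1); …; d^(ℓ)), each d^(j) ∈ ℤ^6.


Barcode: M ≅ I[1,6], I[2,2], I[2,3]^2, I[3,3], I[5,5], I[6,6]. HN layers by μ_θ (4 steps, strictly decreasing):
  μ^(1)=18; μ^(2)=4; μ^(3)=-3; μ^(4)=-24

((0, 0, 3, 0, 0, 0); (0, 3, 0, 0, 0, 0); (1, 1, 1, 1, 1, 1); (0, 0, 0, 0, 1, 1))


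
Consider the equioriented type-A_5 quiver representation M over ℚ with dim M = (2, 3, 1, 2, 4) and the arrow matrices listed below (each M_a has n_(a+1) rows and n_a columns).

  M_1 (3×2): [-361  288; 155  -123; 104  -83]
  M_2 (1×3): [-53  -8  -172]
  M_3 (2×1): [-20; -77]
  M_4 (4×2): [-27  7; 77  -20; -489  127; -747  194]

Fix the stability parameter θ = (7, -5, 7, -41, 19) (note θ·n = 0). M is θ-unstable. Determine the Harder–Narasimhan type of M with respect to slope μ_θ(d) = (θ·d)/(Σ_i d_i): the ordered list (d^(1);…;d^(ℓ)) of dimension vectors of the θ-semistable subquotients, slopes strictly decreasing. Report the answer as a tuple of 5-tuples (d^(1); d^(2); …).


Via rank(M_{q-1}∘⋯∘M_p): M ≅ I[1,2], I[1,5], I[2,2], I[4,5], I[5,5]^2.
μ_θ-semistable layers: μ^(1)=19; μ^(2)=1; μ^(3)=-5; μ^(4)=-8; μ^(5)=-41

((0, 0, 0, 0, 4); (1, 1, 0, 0, 0); (0, 1, 0, 0, 0); (1, 1, 1, 1, 0); (0, 0, 0, 1, 0))
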